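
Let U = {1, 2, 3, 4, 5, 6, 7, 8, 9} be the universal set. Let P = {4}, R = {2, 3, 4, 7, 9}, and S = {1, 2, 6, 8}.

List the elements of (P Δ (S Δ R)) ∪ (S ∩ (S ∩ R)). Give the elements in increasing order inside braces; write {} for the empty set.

{1, 2, 3, 6, 7, 8, 9}

S Δ R = {1, 3, 4, 6, 7, 8, 9}
P Δ (S Δ R) = {1, 3, 6, 7, 8, 9}
S ∩ R = {2}
S ∩ (S ∩ R) = {2}
(P Δ (S Δ R)) ∪ (S ∩ (S ∩ R)) = {1, 2, 3, 6, 7, 8, 9}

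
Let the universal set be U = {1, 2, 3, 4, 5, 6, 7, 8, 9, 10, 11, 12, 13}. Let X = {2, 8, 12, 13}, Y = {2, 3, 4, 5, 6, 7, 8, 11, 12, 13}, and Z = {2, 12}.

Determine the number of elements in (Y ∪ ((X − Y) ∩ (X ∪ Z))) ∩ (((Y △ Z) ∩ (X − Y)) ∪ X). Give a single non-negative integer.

4

X − Y = {}
X ∪ Z = {2, 8, 12, 13}
(X − Y) ∩ (X ∪ Z) = {}
Y ∪ ((X − Y) ∩ (X ∪ Z)) = {2, 3, 4, 5, 6, 7, 8, 11, 12, 13}
Y △ Z = {3, 4, 5, 6, 7, 8, 11, 13}
(Y △ Z) ∩ (X − Y) = {}
((Y △ Z) ∩ (X − Y)) ∪ X = {2, 8, 12, 13}
(Y ∪ ((X − Y) ∩ (X ∪ Z))) ∩ (((Y △ Z) ∩ (X − Y)) ∪ X) = {2, 8, 12, 13}
|(Y ∪ ((X − Y) ∩ (X ∪ Z))) ∩ (((Y △ Z) ∩ (X − Y)) ∪ X)| = 4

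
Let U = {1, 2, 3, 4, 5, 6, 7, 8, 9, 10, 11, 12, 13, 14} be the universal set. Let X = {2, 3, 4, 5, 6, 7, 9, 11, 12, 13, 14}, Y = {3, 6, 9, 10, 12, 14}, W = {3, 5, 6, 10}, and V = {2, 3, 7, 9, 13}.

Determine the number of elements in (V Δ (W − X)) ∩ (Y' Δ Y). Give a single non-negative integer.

6

W − X = {10}
V Δ (W − X) = {2, 3, 7, 9, 10, 13}
Y' = {1, 2, 4, 5, 7, 8, 11, 13}
Y' Δ Y = {1, 2, 3, 4, 5, 6, 7, 8, 9, 10, 11, 12, 13, 14}
(V Δ (W − X)) ∩ (Y' Δ Y) = {2, 3, 7, 9, 10, 13}
|(V Δ (W − X)) ∩ (Y' Δ Y)| = 6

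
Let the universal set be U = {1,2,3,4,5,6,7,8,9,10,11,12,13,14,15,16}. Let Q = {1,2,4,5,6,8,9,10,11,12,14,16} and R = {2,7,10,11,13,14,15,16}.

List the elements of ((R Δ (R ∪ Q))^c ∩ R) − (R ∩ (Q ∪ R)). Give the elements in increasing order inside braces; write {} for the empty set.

{}

R ∪ Q = {1,2,4,5,6,7,8,9,10,11,12,13,14,15,16}
R Δ (R ∪ Q) = {1,4,5,6,8,9,12}
(R Δ (R ∪ Q))^c = {2,3,7,10,11,13,14,15,16}
(R Δ (R ∪ Q))^c ∩ R = {2,7,10,11,13,14,15,16}
Q ∪ R = {1,2,4,5,6,7,8,9,10,11,12,13,14,15,16}
R ∩ (Q ∪ R) = {2,7,10,11,13,14,15,16}
((R Δ (R ∪ Q))^c ∩ R) − (R ∩ (Q ∪ R)) = {}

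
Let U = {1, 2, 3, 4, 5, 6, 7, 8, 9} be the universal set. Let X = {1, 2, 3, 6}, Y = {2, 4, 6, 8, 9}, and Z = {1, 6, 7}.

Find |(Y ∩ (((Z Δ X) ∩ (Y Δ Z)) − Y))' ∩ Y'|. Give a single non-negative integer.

Z Δ X = {2, 3, 7}
Y Δ Z = {1, 2, 4, 7, 8, 9}
(Z Δ X) ∩ (Y Δ Z) = {2, 7}
((Z Δ X) ∩ (Y Δ Z)) − Y = {7}
Y ∩ (((Z Δ X) ∩ (Y Δ Z)) − Y) = {}
(Y ∩ (((Z Δ X) ∩ (Y Δ Z)) − Y))' = {1, 2, 3, 4, 5, 6, 7, 8, 9}
Y' = {1, 3, 5, 7}
(Y ∩ (((Z Δ X) ∩ (Y Δ Z)) − Y))' ∩ Y' = {1, 3, 5, 7}
|(Y ∩ (((Z Δ X) ∩ (Y Δ Z)) − Y))' ∩ Y'| = 4

4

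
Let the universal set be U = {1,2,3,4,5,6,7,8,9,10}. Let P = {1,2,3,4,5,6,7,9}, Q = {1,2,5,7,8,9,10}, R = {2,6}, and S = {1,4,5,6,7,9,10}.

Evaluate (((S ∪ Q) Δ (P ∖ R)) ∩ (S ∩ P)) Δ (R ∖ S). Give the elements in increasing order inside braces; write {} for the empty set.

S ∪ Q = {1,2,4,5,6,7,8,9,10}
P ∖ R = {1,3,4,5,7,9}
(S ∪ Q) Δ (P ∖ R) = {2,3,6,8,10}
S ∩ P = {1,4,5,6,7,9}
((S ∪ Q) Δ (P ∖ R)) ∩ (S ∩ P) = {6}
R ∖ S = {2}
(((S ∪ Q) Δ (P ∖ R)) ∩ (S ∩ P)) Δ (R ∖ S) = {2,6}

{2,6}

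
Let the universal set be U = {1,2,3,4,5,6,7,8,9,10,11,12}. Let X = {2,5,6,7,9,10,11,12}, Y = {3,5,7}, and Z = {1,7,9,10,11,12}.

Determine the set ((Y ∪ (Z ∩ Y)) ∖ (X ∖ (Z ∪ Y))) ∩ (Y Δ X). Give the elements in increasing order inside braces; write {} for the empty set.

{3}

Z ∩ Y = {7}
Y ∪ (Z ∩ Y) = {3,5,7}
Z ∪ Y = {1,3,5,7,9,10,11,12}
X ∖ (Z ∪ Y) = {2,6}
(Y ∪ (Z ∩ Y)) ∖ (X ∖ (Z ∪ Y)) = {3,5,7}
Y Δ X = {2,3,6,9,10,11,12}
((Y ∪ (Z ∩ Y)) ∖ (X ∖ (Z ∪ Y))) ∩ (Y Δ X) = {3}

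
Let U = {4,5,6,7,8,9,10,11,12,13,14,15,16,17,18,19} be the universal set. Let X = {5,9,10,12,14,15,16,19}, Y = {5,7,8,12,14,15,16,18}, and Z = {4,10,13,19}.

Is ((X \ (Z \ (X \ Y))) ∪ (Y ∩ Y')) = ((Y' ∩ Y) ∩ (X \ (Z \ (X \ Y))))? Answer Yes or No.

X \ Y = {9,10,19}
Z \ (X \ Y) = {4,13}
X \ (Z \ (X \ Y)) = {5,9,10,12,14,15,16,19}
Y' = {4,6,9,10,11,13,17,19}
Y ∩ Y' = {}
(X \ (Z \ (X \ Y))) ∪ (Y ∩ Y') = {5,9,10,12,14,15,16,19}
Y' ∩ Y = {}
(Y' ∩ Y) ∩ (X \ (Z \ (X \ Y))) = {}
5 ∈ (X \ (Z \ (X \ Y))) ∪ (Y ∩ Y') but 5 ∉ (Y' ∩ Y) ∩ (X \ (Z \ (X \ Y))), so they differ.

No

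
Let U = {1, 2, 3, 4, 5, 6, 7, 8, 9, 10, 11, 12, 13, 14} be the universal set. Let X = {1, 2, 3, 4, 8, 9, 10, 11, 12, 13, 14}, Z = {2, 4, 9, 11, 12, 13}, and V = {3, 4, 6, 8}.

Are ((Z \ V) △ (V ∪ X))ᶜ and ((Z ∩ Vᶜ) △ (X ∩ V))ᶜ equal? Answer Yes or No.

No

Z \ V = {2, 9, 11, 12, 13}
V ∪ X = {1, 2, 3, 4, 6, 8, 9, 10, 11, 12, 13, 14}
(Z \ V) △ (V ∪ X) = {1, 3, 4, 6, 8, 10, 14}
((Z \ V) △ (V ∪ X))ᶜ = {2, 5, 7, 9, 11, 12, 13}
Vᶜ = {1, 2, 5, 7, 9, 10, 11, 12, 13, 14}
Z ∩ Vᶜ = {2, 9, 11, 12, 13}
X ∩ V = {3, 4, 8}
(Z ∩ Vᶜ) △ (X ∩ V) = {2, 3, 4, 8, 9, 11, 12, 13}
((Z ∩ Vᶜ) △ (X ∩ V))ᶜ = {1, 5, 6, 7, 10, 14}
1 ∈ ((Z ∩ Vᶜ) △ (X ∩ V))ᶜ but 1 ∉ ((Z \ V) △ (V ∪ X))ᶜ, so they differ.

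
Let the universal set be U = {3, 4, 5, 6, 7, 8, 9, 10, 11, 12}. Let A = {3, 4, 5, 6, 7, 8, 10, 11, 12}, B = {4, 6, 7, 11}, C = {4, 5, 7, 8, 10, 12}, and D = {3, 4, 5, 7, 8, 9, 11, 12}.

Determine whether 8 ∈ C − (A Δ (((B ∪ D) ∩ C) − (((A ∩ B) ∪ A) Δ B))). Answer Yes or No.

8 ∉ B and 8 ∈ D, so 8 ∈ B ∪ D
8 ∈ (B ∪ D) and 8 ∈ C, so 8 ∈ (B ∪ D) ∩ C
8 ∈ A and 8 ∉ B, so 8 ∉ A ∩ B
8 ∉ (A ∩ B) and 8 ∈ A, so 8 ∈ (A ∩ B) ∪ A
8 ∈ ((A ∩ B) ∪ A) and 8 ∉ B, so 8 ∈ ((A ∩ B) ∪ A) Δ B
8 ∈ ((B ∪ D) ∩ C) and 8 ∈ (((A ∩ B) ∪ A) Δ B), so 8 ∉ ((B ∪ D) ∩ C) − (((A ∩ B) ∪ A) Δ B)
8 ∈ A and 8 ∉ (((B ∪ D) ∩ C) − (((A ∩ B) ∪ A) Δ B)), so 8 ∈ A Δ (((B ∪ D) ∩ C) − (((A ∩ B) ∪ A) Δ B))
8 ∈ C and 8 ∈ (A Δ (((B ∪ D) ∩ C) − (((A ∩ B) ∪ A) Δ B))), so 8 ∉ C − (A Δ (((B ∪ D) ∩ C) − (((A ∩ B) ∪ A) Δ B)))

No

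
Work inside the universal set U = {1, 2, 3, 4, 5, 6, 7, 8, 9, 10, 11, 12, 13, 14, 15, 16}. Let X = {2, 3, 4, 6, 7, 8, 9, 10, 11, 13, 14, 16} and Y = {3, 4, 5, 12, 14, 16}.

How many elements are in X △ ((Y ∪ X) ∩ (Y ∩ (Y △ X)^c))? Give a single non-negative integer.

Y ∪ X = {2, 3, 4, 5, 6, 7, 8, 9, 10, 11, 12, 13, 14, 16}
Y △ X = {2, 5, 6, 7, 8, 9, 10, 11, 12, 13}
(Y △ X)^c = {1, 3, 4, 14, 15, 16}
Y ∩ (Y △ X)^c = {3, 4, 14, 16}
(Y ∪ X) ∩ (Y ∩ (Y △ X)^c) = {3, 4, 14, 16}
X △ ((Y ∪ X) ∩ (Y ∩ (Y △ X)^c)) = {2, 6, 7, 8, 9, 10, 11, 13}
|X △ ((Y ∪ X) ∩ (Y ∩ (Y △ X)^c))| = 8

8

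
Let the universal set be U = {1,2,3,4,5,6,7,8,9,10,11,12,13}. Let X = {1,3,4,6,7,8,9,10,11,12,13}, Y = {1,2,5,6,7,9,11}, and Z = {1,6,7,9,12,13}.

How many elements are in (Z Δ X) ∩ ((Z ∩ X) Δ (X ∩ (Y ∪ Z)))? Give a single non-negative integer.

Z Δ X = {3,4,8,10,11}
Z ∩ X = {1,6,7,9,12,13}
Y ∪ Z = {1,2,5,6,7,9,11,12,13}
X ∩ (Y ∪ Z) = {1,6,7,9,11,12,13}
(Z ∩ X) Δ (X ∩ (Y ∪ Z)) = {11}
(Z Δ X) ∩ ((Z ∩ X) Δ (X ∩ (Y ∪ Z))) = {11}
|(Z Δ X) ∩ ((Z ∩ X) Δ (X ∩ (Y ∪ Z)))| = 1

1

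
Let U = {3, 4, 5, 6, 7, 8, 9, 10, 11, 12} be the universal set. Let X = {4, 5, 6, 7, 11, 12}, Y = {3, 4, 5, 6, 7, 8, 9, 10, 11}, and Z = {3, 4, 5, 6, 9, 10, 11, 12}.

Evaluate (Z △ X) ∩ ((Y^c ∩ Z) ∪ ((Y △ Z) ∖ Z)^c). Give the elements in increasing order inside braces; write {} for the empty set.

{3, 9, 10}

Z △ X = {3, 7, 9, 10}
Y^c = {12}
Y^c ∩ Z = {12}
Y △ Z = {7, 8, 12}
(Y △ Z) ∖ Z = {7, 8}
((Y △ Z) ∖ Z)^c = {3, 4, 5, 6, 9, 10, 11, 12}
(Y^c ∩ Z) ∪ ((Y △ Z) ∖ Z)^c = {3, 4, 5, 6, 9, 10, 11, 12}
(Z △ X) ∩ ((Y^c ∩ Z) ∪ ((Y △ Z) ∖ Z)^c) = {3, 9, 10}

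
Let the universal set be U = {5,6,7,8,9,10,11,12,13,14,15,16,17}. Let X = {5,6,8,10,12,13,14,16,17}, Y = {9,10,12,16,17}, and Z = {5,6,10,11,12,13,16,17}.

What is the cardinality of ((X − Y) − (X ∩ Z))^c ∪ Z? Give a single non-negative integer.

X − Y = {5,6,8,13,14}
X ∩ Z = {5,6,10,12,13,16,17}
(X − Y) − (X ∩ Z) = {8,14}
((X − Y) − (X ∩ Z))^c = {5,6,7,9,10,11,12,13,15,16,17}
((X − Y) − (X ∩ Z))^c ∪ Z = {5,6,7,9,10,11,12,13,15,16,17}
|((X − Y) − (X ∩ Z))^c ∪ Z| = 11

11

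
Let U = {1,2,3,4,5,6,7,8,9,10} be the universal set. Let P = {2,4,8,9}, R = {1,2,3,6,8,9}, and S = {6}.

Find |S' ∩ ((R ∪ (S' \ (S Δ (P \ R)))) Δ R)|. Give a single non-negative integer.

3

S' = {1,2,3,4,5,7,8,9,10}
P \ R = {4}
S Δ (P \ R) = {4,6}
S' \ (S Δ (P \ R)) = {1,2,3,5,7,8,9,10}
R ∪ (S' \ (S Δ (P \ R))) = {1,2,3,5,6,7,8,9,10}
(R ∪ (S' \ (S Δ (P \ R)))) Δ R = {5,7,10}
S' ∩ ((R ∪ (S' \ (S Δ (P \ R)))) Δ R) = {5,7,10}
|S' ∩ ((R ∪ (S' \ (S Δ (P \ R)))) Δ R)| = 3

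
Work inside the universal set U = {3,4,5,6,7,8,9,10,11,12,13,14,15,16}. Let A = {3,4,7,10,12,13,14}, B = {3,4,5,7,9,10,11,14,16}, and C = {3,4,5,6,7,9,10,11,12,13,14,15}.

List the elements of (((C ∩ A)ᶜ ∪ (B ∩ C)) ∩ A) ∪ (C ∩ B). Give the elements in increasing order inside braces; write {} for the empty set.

{3,4,5,7,9,10,11,14}

C ∩ A = {3,4,7,10,12,13,14}
(C ∩ A)ᶜ = {5,6,8,9,11,15,16}
B ∩ C = {3,4,5,7,9,10,11,14}
(C ∩ A)ᶜ ∪ (B ∩ C) = {3,4,5,6,7,8,9,10,11,14,15,16}
((C ∩ A)ᶜ ∪ (B ∩ C)) ∩ A = {3,4,7,10,14}
C ∩ B = {3,4,5,7,9,10,11,14}
(((C ∩ A)ᶜ ∪ (B ∩ C)) ∩ A) ∪ (C ∩ B) = {3,4,5,7,9,10,11,14}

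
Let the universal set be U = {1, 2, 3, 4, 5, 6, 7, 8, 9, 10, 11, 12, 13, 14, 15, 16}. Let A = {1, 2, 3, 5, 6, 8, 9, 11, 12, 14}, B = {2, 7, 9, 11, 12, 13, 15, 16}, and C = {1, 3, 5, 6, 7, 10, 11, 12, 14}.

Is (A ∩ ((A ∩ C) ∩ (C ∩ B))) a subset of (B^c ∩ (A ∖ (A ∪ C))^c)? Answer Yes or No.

A ∩ C = {1, 3, 5, 6, 11, 12, 14}
C ∩ B = {7, 11, 12}
(A ∩ C) ∩ (C ∩ B) = {11, 12}
A ∩ ((A ∩ C) ∩ (C ∩ B)) = {11, 12}
B^c = {1, 3, 4, 5, 6, 8, 10, 14}
A ∪ C = {1, 2, 3, 5, 6, 7, 8, 9, 10, 11, 12, 14}
A ∖ (A ∪ C) = {}
(A ∖ (A ∪ C))^c = {1, 2, 3, 4, 5, 6, 7, 8, 9, 10, 11, 12, 13, 14, 15, 16}
B^c ∩ (A ∖ (A ∪ C))^c = {1, 3, 4, 5, 6, 8, 10, 14}
11 ∈ A ∩ ((A ∩ C) ∩ (C ∩ B)) but 11 ∉ B^c ∩ (A ∖ (A ∪ C))^c, so the inclusion fails.

No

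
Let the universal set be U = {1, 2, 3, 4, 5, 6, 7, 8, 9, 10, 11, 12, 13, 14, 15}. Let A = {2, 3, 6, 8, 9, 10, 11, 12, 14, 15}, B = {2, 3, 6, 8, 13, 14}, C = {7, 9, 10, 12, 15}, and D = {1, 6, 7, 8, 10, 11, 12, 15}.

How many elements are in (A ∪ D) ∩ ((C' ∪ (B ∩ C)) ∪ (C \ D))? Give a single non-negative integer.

A ∪ D = {1, 2, 3, 6, 7, 8, 9, 10, 11, 12, 14, 15}
C' = {1, 2, 3, 4, 5, 6, 8, 11, 13, 14}
B ∩ C = {}
C' ∪ (B ∩ C) = {1, 2, 3, 4, 5, 6, 8, 11, 13, 14}
C \ D = {9}
(C' ∪ (B ∩ C)) ∪ (C \ D) = {1, 2, 3, 4, 5, 6, 8, 9, 11, 13, 14}
(A ∪ D) ∩ ((C' ∪ (B ∩ C)) ∪ (C \ D)) = {1, 2, 3, 6, 8, 9, 11, 14}
|(A ∪ D) ∩ ((C' ∪ (B ∩ C)) ∪ (C \ D))| = 8

8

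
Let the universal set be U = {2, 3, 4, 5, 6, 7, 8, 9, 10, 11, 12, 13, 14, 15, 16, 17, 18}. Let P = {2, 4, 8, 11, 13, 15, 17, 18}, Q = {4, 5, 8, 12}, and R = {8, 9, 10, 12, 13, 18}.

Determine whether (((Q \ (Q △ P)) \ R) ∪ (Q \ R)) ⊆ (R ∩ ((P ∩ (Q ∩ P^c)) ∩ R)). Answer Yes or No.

No

Q △ P = {2, 5, 11, 12, 13, 15, 17, 18}
Q \ (Q △ P) = {4, 8}
(Q \ (Q △ P)) \ R = {4}
Q \ R = {4, 5}
((Q \ (Q △ P)) \ R) ∪ (Q \ R) = {4, 5}
P^c = {3, 5, 6, 7, 9, 10, 12, 14, 16}
Q ∩ P^c = {5, 12}
P ∩ (Q ∩ P^c) = {}
(P ∩ (Q ∩ P^c)) ∩ R = {}
R ∩ ((P ∩ (Q ∩ P^c)) ∩ R) = {}
4 ∈ ((Q \ (Q △ P)) \ R) ∪ (Q \ R) but 4 ∉ R ∩ ((P ∩ (Q ∩ P^c)) ∩ R), so the inclusion fails.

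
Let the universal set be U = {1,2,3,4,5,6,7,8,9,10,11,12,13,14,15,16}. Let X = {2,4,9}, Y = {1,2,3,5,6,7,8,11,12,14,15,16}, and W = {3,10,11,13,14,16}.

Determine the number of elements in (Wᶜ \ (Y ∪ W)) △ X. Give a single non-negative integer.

Wᶜ = {1,2,4,5,6,7,8,9,12,15}
Y ∪ W = {1,2,3,5,6,7,8,10,11,12,13,14,15,16}
Wᶜ \ (Y ∪ W) = {4,9}
(Wᶜ \ (Y ∪ W)) △ X = {2}
|(Wᶜ \ (Y ∪ W)) △ X| = 1

1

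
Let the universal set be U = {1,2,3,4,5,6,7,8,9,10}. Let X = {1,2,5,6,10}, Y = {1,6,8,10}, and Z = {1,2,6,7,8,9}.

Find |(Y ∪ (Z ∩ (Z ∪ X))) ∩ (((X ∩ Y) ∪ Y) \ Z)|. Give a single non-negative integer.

1

Z ∪ X = {1,2,5,6,7,8,9,10}
Z ∩ (Z ∪ X) = {1,2,6,7,8,9}
Y ∪ (Z ∩ (Z ∪ X)) = {1,2,6,7,8,9,10}
X ∩ Y = {1,6,10}
(X ∩ Y) ∪ Y = {1,6,8,10}
((X ∩ Y) ∪ Y) \ Z = {10}
(Y ∪ (Z ∩ (Z ∪ X))) ∩ (((X ∩ Y) ∪ Y) \ Z) = {10}
|(Y ∪ (Z ∩ (Z ∪ X))) ∩ (((X ∩ Y) ∪ Y) \ Z)| = 1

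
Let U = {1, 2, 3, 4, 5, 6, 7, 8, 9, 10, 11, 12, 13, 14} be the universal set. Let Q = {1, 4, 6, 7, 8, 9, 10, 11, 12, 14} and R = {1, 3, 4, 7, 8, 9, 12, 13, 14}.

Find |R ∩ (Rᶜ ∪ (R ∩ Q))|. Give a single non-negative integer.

Rᶜ = {2, 5, 6, 10, 11}
R ∩ Q = {1, 4, 7, 8, 9, 12, 14}
Rᶜ ∪ (R ∩ Q) = {1, 2, 4, 5, 6, 7, 8, 9, 10, 11, 12, 14}
R ∩ (Rᶜ ∪ (R ∩ Q)) = {1, 4, 7, 8, 9, 12, 14}
|R ∩ (Rᶜ ∪ (R ∩ Q))| = 7

7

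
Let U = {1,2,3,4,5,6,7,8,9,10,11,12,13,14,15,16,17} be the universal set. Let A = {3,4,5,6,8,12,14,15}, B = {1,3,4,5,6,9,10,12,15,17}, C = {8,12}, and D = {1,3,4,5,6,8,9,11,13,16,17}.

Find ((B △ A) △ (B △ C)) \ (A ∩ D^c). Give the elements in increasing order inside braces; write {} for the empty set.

B △ A = {1,8,9,10,14,17}
B △ C = {1,3,4,5,6,8,9,10,15,17}
(B △ A) △ (B △ C) = {3,4,5,6,14,15}
D^c = {2,7,10,12,14,15}
A ∩ D^c = {12,14,15}
((B △ A) △ (B △ C)) \ (A ∩ D^c) = {3,4,5,6}

{3,4,5,6}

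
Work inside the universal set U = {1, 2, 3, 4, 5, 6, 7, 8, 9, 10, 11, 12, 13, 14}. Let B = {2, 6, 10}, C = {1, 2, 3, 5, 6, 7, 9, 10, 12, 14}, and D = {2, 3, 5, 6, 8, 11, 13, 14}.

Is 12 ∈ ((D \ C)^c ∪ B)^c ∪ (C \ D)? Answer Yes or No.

Yes

12 ∉ D and 12 ∈ C, so 12 ∉ D \ C
12 ∈ (D \ C)^c since 12 ∉ (D \ C)
12 ∈ (D \ C)^c and 12 ∉ B, so 12 ∈ (D \ C)^c ∪ B
12 ∉ ((D \ C)^c ∪ B)^c since 12 ∈ ((D \ C)^c ∪ B)
12 ∈ C and 12 ∉ D, so 12 ∈ C \ D
12 ∉ ((D \ C)^c ∪ B)^c and 12 ∈ (C \ D), so 12 ∈ ((D \ C)^c ∪ B)^c ∪ (C \ D)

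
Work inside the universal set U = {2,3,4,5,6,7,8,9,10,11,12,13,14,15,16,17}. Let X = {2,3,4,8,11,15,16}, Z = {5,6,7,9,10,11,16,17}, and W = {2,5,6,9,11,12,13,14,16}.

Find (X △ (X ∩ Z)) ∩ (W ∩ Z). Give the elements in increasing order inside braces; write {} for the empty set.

X ∩ Z = {11,16}
X △ (X ∩ Z) = {2,3,4,8,15}
W ∩ Z = {5,6,9,11,16}
(X △ (X ∩ Z)) ∩ (W ∩ Z) = {}

{}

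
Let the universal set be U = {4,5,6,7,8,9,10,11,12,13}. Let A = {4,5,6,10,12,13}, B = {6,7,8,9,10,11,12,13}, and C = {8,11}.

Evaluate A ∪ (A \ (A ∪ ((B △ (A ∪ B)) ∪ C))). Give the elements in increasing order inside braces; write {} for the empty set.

{4,5,6,10,12,13}

A ∪ B = {4,5,6,7,8,9,10,11,12,13}
B △ (A ∪ B) = {4,5}
(B △ (A ∪ B)) ∪ C = {4,5,8,11}
A ∪ ((B △ (A ∪ B)) ∪ C) = {4,5,6,8,10,11,12,13}
A \ (A ∪ ((B △ (A ∪ B)) ∪ C)) = {}
A ∪ (A \ (A ∪ ((B △ (A ∪ B)) ∪ C))) = {4,5,6,10,12,13}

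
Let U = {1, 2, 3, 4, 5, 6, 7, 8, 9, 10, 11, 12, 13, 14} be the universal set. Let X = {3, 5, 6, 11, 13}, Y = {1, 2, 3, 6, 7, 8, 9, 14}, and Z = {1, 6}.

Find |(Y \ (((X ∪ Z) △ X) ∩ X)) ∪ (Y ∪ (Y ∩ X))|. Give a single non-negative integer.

X ∪ Z = {1, 3, 5, 6, 11, 13}
(X ∪ Z) △ X = {1}
((X ∪ Z) △ X) ∩ X = {}
Y \ (((X ∪ Z) △ X) ∩ X) = {1, 2, 3, 6, 7, 8, 9, 14}
Y ∩ X = {3, 6}
Y ∪ (Y ∩ X) = {1, 2, 3, 6, 7, 8, 9, 14}
(Y \ (((X ∪ Z) △ X) ∩ X)) ∪ (Y ∪ (Y ∩ X)) = {1, 2, 3, 6, 7, 8, 9, 14}
|(Y \ (((X ∪ Z) △ X) ∩ X)) ∪ (Y ∪ (Y ∩ X))| = 8

8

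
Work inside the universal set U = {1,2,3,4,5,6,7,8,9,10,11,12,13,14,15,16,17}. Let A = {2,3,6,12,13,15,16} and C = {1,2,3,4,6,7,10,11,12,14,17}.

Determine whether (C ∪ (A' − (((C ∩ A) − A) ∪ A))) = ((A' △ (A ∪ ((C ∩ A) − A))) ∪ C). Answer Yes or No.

A' = {1,4,5,7,8,9,10,11,14,17}
C ∩ A = {2,3,6,12}
(C ∩ A) − A = {}
((C ∩ A) − A) ∪ A = {2,3,6,12,13,15,16}
A' − (((C ∩ A) − A) ∪ A) = {1,4,5,7,8,9,10,11,14,17}
C ∪ (A' − (((C ∩ A) − A) ∪ A)) = {1,2,3,4,5,6,7,8,9,10,11,12,14,17}
A ∪ ((C ∩ A) − A) = {2,3,6,12,13,15,16}
A' △ (A ∪ ((C ∩ A) − A)) = {1,2,3,4,5,6,7,8,9,10,11,12,13,14,15,16,17}
(A' △ (A ∪ ((C ∩ A) − A))) ∪ C = {1,2,3,4,5,6,7,8,9,10,11,12,13,14,15,16,17}
13 ∈ (A' △ (A ∪ ((C ∩ A) − A))) ∪ C but 13 ∉ C ∪ (A' − (((C ∩ A) − A) ∪ A)), so they differ.

No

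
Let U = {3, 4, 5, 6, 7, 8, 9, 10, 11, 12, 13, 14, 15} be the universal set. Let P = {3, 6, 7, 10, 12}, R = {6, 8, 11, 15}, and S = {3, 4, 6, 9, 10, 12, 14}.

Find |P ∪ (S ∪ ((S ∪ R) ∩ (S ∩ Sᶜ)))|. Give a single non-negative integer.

S ∪ R = {3, 4, 6, 8, 9, 10, 11, 12, 14, 15}
Sᶜ = {5, 7, 8, 11, 13, 15}
S ∩ Sᶜ = {}
(S ∪ R) ∩ (S ∩ Sᶜ) = {}
S ∪ ((S ∪ R) ∩ (S ∩ Sᶜ)) = {3, 4, 6, 9, 10, 12, 14}
P ∪ (S ∪ ((S ∪ R) ∩ (S ∩ Sᶜ))) = {3, 4, 6, 7, 9, 10, 12, 14}
|P ∪ (S ∪ ((S ∪ R) ∩ (S ∩ Sᶜ)))| = 8

8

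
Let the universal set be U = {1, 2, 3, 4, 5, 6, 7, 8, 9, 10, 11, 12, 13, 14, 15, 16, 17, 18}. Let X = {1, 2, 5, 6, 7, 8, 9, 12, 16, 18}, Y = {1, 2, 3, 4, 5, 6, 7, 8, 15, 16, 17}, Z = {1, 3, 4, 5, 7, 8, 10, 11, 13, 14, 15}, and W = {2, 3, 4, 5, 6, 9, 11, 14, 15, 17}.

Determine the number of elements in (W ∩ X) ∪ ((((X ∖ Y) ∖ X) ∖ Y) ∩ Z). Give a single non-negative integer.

4

W ∩ X = {2, 5, 6, 9}
X ∖ Y = {9, 12, 18}
(X ∖ Y) ∖ X = {}
((X ∖ Y) ∖ X) ∖ Y = {}
(((X ∖ Y) ∖ X) ∖ Y) ∩ Z = {}
(W ∩ X) ∪ ((((X ∖ Y) ∖ X) ∖ Y) ∩ Z) = {2, 5, 6, 9}
|(W ∩ X) ∪ ((((X ∖ Y) ∖ X) ∖ Y) ∩ Z)| = 4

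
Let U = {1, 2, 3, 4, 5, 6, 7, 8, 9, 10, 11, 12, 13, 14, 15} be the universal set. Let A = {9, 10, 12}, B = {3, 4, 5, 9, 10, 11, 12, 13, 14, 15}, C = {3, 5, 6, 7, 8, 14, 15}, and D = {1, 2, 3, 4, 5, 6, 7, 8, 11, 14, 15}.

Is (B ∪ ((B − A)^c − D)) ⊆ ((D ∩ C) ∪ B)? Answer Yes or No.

Yes

B − A = {3, 4, 5, 11, 13, 14, 15}
(B − A)^c = {1, 2, 6, 7, 8, 9, 10, 12}
(B − A)^c − D = {9, 10, 12}
B ∪ ((B − A)^c − D) = {3, 4, 5, 9, 10, 11, 12, 13, 14, 15}
D ∩ C = {3, 5, 6, 7, 8, 14, 15}
(D ∩ C) ∪ B = {3, 4, 5, 6, 7, 8, 9, 10, 11, 12, 13, 14, 15}
Every element of {3, 4, 5, 9, 10, 11, 12, 13, 14, 15} is in {3, 4, 5, 6, 7, 8, 9, 10, 11, 12, 13, 14, 15}, so B ∪ ((B − A)^c − D) ⊆ (D ∩ C) ∪ B.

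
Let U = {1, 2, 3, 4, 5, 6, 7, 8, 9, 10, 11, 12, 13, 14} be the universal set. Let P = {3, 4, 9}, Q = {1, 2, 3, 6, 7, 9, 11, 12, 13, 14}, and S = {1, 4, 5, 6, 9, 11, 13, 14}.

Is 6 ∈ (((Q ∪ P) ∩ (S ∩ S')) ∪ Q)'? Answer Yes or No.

6 ∈ Q and 6 ∉ P, so 6 ∈ Q ∪ P
6 ∈ S, so 6 ∉ S'
6 ∈ S and 6 ∉ S', so 6 ∉ S ∩ S'
6 ∈ (Q ∪ P) and 6 ∉ (S ∩ S'), so 6 ∉ (Q ∪ P) ∩ (S ∩ S')
6 ∉ ((Q ∪ P) ∩ (S ∩ S')) and 6 ∈ Q, so 6 ∈ ((Q ∪ P) ∩ (S ∩ S')) ∪ Q
6 ∉ (((Q ∪ P) ∩ (S ∩ S')) ∪ Q)' since 6 ∈ (((Q ∪ P) ∩ (S ∩ S')) ∪ Q)

No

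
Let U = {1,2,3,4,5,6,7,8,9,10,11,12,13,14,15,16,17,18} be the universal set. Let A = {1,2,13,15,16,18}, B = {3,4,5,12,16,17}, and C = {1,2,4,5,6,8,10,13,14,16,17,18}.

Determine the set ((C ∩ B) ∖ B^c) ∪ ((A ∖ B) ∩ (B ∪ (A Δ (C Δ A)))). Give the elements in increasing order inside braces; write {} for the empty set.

C ∩ B = {4,5,16,17}
B^c = {1,2,6,7,8,9,10,11,13,14,15,18}
(C ∩ B) ∖ B^c = {4,5,16,17}
A ∖ B = {1,2,13,15,18}
C Δ A = {4,5,6,8,10,14,15,17}
A Δ (C Δ A) = {1,2,4,5,6,8,10,13,14,16,17,18}
B ∪ (A Δ (C Δ A)) = {1,2,3,4,5,6,8,10,12,13,14,16,17,18}
(A ∖ B) ∩ (B ∪ (A Δ (C Δ A))) = {1,2,13,18}
((C ∩ B) ∖ B^c) ∪ ((A ∖ B) ∩ (B ∪ (A Δ (C Δ A)))) = {1,2,4,5,13,16,17,18}

{1,2,4,5,13,16,17,18}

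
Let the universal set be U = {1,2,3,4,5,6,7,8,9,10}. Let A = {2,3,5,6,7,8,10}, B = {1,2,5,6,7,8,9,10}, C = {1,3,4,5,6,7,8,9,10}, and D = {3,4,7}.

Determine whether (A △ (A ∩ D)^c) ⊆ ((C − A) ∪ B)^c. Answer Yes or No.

No

A ∩ D = {3,7}
(A ∩ D)^c = {1,2,4,5,6,8,9,10}
A △ (A ∩ D)^c = {1,3,4,7,9}
C − A = {1,4,9}
(C − A) ∪ B = {1,2,4,5,6,7,8,9,10}
((C − A) ∪ B)^c = {3}
1 ∈ A △ (A ∩ D)^c but 1 ∉ ((C − A) ∪ B)^c, so the inclusion fails.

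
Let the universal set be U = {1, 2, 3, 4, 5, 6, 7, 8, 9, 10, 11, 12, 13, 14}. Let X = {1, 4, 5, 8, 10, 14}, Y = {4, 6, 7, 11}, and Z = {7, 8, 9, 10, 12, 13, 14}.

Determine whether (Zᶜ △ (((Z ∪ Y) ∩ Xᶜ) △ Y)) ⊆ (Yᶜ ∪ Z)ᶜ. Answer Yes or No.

No

Zᶜ = {1, 2, 3, 4, 5, 6, 11}
Z ∪ Y = {4, 6, 7, 8, 9, 10, 11, 12, 13, 14}
Xᶜ = {2, 3, 6, 7, 9, 11, 12, 13}
(Z ∪ Y) ∩ Xᶜ = {6, 7, 9, 11, 12, 13}
((Z ∪ Y) ∩ Xᶜ) △ Y = {4, 9, 12, 13}
Zᶜ △ (((Z ∪ Y) ∩ Xᶜ) △ Y) = {1, 2, 3, 5, 6, 9, 11, 12, 13}
Yᶜ = {1, 2, 3, 5, 8, 9, 10, 12, 13, 14}
Yᶜ ∪ Z = {1, 2, 3, 5, 7, 8, 9, 10, 12, 13, 14}
(Yᶜ ∪ Z)ᶜ = {4, 6, 11}
1 ∈ Zᶜ △ (((Z ∪ Y) ∩ Xᶜ) △ Y) but 1 ∉ (Yᶜ ∪ Z)ᶜ, so the inclusion fails.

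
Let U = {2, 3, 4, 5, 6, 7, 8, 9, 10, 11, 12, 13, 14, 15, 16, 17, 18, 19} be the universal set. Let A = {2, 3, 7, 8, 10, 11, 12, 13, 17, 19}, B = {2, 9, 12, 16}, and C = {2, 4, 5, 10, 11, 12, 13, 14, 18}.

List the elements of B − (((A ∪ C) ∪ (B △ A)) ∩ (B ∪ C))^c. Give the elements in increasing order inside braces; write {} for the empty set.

{2, 9, 12, 16}

A ∪ C = {2, 3, 4, 5, 7, 8, 10, 11, 12, 13, 14, 17, 18, 19}
B △ A = {3, 7, 8, 9, 10, 11, 13, 16, 17, 19}
(A ∪ C) ∪ (B △ A) = {2, 3, 4, 5, 7, 8, 9, 10, 11, 12, 13, 14, 16, 17, 18, 19}
B ∪ C = {2, 4, 5, 9, 10, 11, 12, 13, 14, 16, 18}
((A ∪ C) ∪ (B △ A)) ∩ (B ∪ C) = {2, 4, 5, 9, 10, 11, 12, 13, 14, 16, 18}
(((A ∪ C) ∪ (B △ A)) ∩ (B ∪ C))^c = {3, 6, 7, 8, 15, 17, 19}
B − (((A ∪ C) ∪ (B △ A)) ∩ (B ∪ C))^c = {2, 9, 12, 16}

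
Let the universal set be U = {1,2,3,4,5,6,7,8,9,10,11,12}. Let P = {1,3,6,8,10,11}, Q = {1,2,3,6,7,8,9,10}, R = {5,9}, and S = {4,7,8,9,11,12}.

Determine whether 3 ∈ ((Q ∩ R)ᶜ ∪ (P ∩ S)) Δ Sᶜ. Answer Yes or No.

No

3 ∈ Q and 3 ∉ R, so 3 ∉ Q ∩ R
3 ∈ (Q ∩ R)ᶜ since 3 ∉ (Q ∩ R)
3 ∈ P and 3 ∉ S, so 3 ∉ P ∩ S
3 ∈ (Q ∩ R)ᶜ and 3 ∉ (P ∩ S), so 3 ∈ (Q ∩ R)ᶜ ∪ (P ∩ S)
3 ∉ S, so 3 ∈ Sᶜ
3 ∈ ((Q ∩ R)ᶜ ∪ (P ∩ S)) and 3 ∈ Sᶜ, so 3 ∉ ((Q ∩ R)ᶜ ∪ (P ∩ S)) Δ Sᶜ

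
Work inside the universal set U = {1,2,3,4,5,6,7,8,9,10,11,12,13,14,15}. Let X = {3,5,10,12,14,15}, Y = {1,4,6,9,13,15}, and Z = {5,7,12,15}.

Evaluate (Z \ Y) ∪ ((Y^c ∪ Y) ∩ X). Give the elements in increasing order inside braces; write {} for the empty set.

{3,5,7,10,12,14,15}

Z \ Y = {5,7,12}
Y^c = {2,3,5,7,8,10,11,12,14}
Y^c ∪ Y = {1,2,3,4,5,6,7,8,9,10,11,12,13,14,15}
(Y^c ∪ Y) ∩ X = {3,5,10,12,14,15}
(Z \ Y) ∪ ((Y^c ∪ Y) ∩ X) = {3,5,7,10,12,14,15}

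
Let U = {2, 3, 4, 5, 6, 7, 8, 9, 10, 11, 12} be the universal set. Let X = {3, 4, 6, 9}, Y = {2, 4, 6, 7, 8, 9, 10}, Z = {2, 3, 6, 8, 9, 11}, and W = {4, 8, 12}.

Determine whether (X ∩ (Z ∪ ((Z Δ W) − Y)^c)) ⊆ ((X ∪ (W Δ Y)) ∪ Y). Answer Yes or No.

Z Δ W = {2, 3, 4, 6, 9, 11, 12}
(Z Δ W) − Y = {3, 11, 12}
((Z Δ W) − Y)^c = {2, 4, 5, 6, 7, 8, 9, 10}
Z ∪ ((Z Δ W) − Y)^c = {2, 3, 4, 5, 6, 7, 8, 9, 10, 11}
X ∩ (Z ∪ ((Z Δ W) − Y)^c) = {3, 4, 6, 9}
W Δ Y = {2, 6, 7, 9, 10, 12}
X ∪ (W Δ Y) = {2, 3, 4, 6, 7, 9, 10, 12}
(X ∪ (W Δ Y)) ∪ Y = {2, 3, 4, 6, 7, 8, 9, 10, 12}
Every element of {3, 4, 6, 9} is in {2, 3, 4, 6, 7, 8, 9, 10, 12}, so X ∩ (Z ∪ ((Z Δ W) − Y)^c) ⊆ (X ∪ (W Δ Y)) ∪ Y.

Yes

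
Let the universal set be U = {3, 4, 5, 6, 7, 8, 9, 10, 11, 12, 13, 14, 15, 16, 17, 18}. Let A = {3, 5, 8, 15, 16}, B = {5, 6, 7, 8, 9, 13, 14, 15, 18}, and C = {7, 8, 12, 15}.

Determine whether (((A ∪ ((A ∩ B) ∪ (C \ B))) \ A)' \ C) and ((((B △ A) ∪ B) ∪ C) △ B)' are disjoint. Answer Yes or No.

A ∩ B = {5, 8, 15}
C \ B = {12}
(A ∩ B) ∪ (C \ B) = {5, 8, 12, 15}
A ∪ ((A ∩ B) ∪ (C \ B)) = {3, 5, 8, 12, 15, 16}
(A ∪ ((A ∩ B) ∪ (C \ B))) \ A = {12}
((A ∪ ((A ∩ B) ∪ (C \ B))) \ A)' = {3, 4, 5, 6, 7, 8, 9, 10, 11, 13, 14, 15, 16, 17, 18}
((A ∪ ((A ∩ B) ∪ (C \ B))) \ A)' \ C = {3, 4, 5, 6, 9, 10, 11, 13, 14, 16, 17, 18}
B △ A = {3, 6, 7, 9, 13, 14, 16, 18}
(B △ A) ∪ B = {3, 5, 6, 7, 8, 9, 13, 14, 15, 16, 18}
((B △ A) ∪ B) ∪ C = {3, 5, 6, 7, 8, 9, 12, 13, 14, 15, 16, 18}
(((B △ A) ∪ B) ∪ C) △ B = {3, 12, 16}
((((B △ A) ∪ B) ∪ C) △ B)' = {4, 5, 6, 7, 8, 9, 10, 11, 13, 14, 15, 17, 18}
4 lies in both, so they are not disjoint.

No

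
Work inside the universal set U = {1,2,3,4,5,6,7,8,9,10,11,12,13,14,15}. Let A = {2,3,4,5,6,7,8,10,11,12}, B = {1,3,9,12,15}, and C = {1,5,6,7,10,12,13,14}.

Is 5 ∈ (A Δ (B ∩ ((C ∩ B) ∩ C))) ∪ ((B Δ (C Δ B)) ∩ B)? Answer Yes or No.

Yes

5 ∈ C and 5 ∉ B, so 5 ∉ C ∩ B
5 ∉ (C ∩ B) and 5 ∈ C, so 5 ∉ (C ∩ B) ∩ C
5 ∉ B and 5 ∉ ((C ∩ B) ∩ C), so 5 ∉ B ∩ ((C ∩ B) ∩ C)
5 ∈ A and 5 ∉ (B ∩ ((C ∩ B) ∩ C)), so 5 ∈ A Δ (B ∩ ((C ∩ B) ∩ C))
5 ∈ C and 5 ∉ B, so 5 ∈ C Δ B
5 ∉ B and 5 ∈ (C Δ B), so 5 ∈ B Δ (C Δ B)
5 ∈ (B Δ (C Δ B)) and 5 ∉ B, so 5 ∉ (B Δ (C Δ B)) ∩ B
5 ∈ (A Δ (B ∩ ((C ∩ B) ∩ C))) and 5 ∉ ((B Δ (C Δ B)) ∩ B), so 5 ∈ (A Δ (B ∩ ((C ∩ B) ∩ C))) ∪ ((B Δ (C Δ B)) ∩ B)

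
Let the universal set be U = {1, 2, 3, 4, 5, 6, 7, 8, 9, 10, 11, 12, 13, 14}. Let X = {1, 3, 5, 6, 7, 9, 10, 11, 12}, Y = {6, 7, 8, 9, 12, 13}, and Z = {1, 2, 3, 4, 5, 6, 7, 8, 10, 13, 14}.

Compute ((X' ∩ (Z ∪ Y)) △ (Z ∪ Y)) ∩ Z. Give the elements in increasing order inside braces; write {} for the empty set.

{1, 3, 5, 6, 7, 10}

X' = {2, 4, 8, 13, 14}
Z ∪ Y = {1, 2, 3, 4, 5, 6, 7, 8, 9, 10, 12, 13, 14}
X' ∩ (Z ∪ Y) = {2, 4, 8, 13, 14}
(X' ∩ (Z ∪ Y)) △ (Z ∪ Y) = {1, 3, 5, 6, 7, 9, 10, 12}
((X' ∩ (Z ∪ Y)) △ (Z ∪ Y)) ∩ Z = {1, 3, 5, 6, 7, 10}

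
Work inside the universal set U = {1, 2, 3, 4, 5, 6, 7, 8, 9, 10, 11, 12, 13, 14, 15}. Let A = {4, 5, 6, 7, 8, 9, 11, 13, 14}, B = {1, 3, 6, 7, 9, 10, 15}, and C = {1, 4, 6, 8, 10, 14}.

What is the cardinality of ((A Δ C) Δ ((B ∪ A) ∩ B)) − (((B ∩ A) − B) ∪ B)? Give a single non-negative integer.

A Δ C = {1, 5, 7, 9, 10, 11, 13}
B ∪ A = {1, 3, 4, 5, 6, 7, 8, 9, 10, 11, 13, 14, 15}
(B ∪ A) ∩ B = {1, 3, 6, 7, 9, 10, 15}
(A Δ C) Δ ((B ∪ A) ∩ B) = {3, 5, 6, 11, 13, 15}
B ∩ A = {6, 7, 9}
(B ∩ A) − B = {}
((B ∩ A) − B) ∪ B = {1, 3, 6, 7, 9, 10, 15}
((A Δ C) Δ ((B ∪ A) ∩ B)) − (((B ∩ A) − B) ∪ B) = {5, 11, 13}
|((A Δ C) Δ ((B ∪ A) ∩ B)) − (((B ∩ A) − B) ∪ B)| = 3

3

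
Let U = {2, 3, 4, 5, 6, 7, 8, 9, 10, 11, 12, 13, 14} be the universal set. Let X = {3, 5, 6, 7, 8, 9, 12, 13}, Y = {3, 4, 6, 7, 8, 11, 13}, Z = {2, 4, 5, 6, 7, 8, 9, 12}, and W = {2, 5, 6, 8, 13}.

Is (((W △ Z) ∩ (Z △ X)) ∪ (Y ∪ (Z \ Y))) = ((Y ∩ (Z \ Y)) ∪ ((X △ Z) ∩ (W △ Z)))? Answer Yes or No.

W △ Z = {4, 7, 9, 12, 13}
Z △ X = {2, 3, 4, 13}
(W △ Z) ∩ (Z △ X) = {4, 13}
Z \ Y = {2, 5, 9, 12}
Y ∪ (Z \ Y) = {2, 3, 4, 5, 6, 7, 8, 9, 11, 12, 13}
((W △ Z) ∩ (Z △ X)) ∪ (Y ∪ (Z \ Y)) = {2, 3, 4, 5, 6, 7, 8, 9, 11, 12, 13}
Y ∩ (Z \ Y) = {}
X △ Z = {2, 3, 4, 13}
(X △ Z) ∩ (W △ Z) = {4, 13}
(Y ∩ (Z \ Y)) ∪ ((X △ Z) ∩ (W △ Z)) = {4, 13}
2 ∈ ((W △ Z) ∩ (Z △ X)) ∪ (Y ∪ (Z \ Y)) but 2 ∉ (Y ∩ (Z \ Y)) ∪ ((X △ Z) ∩ (W △ Z)), so they differ.

No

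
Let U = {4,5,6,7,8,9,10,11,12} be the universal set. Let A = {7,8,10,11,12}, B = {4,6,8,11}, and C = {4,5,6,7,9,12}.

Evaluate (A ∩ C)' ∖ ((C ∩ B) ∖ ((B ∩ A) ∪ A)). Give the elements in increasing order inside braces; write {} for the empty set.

A ∩ C = {7,12}
(A ∩ C)' = {4,5,6,8,9,10,11}
C ∩ B = {4,6}
B ∩ A = {8,11}
(B ∩ A) ∪ A = {7,8,10,11,12}
(C ∩ B) ∖ ((B ∩ A) ∪ A) = {4,6}
(A ∩ C)' ∖ ((C ∩ B) ∖ ((B ∩ A) ∪ A)) = {5,8,9,10,11}

{5,8,9,10,11}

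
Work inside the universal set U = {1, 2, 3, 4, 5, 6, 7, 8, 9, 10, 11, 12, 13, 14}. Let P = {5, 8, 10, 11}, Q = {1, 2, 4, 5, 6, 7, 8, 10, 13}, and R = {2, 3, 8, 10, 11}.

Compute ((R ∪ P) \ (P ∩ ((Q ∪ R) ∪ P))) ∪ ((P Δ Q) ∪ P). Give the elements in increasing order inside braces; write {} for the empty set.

{1, 2, 3, 4, 5, 6, 7, 8, 10, 11, 13}

R ∪ P = {2, 3, 5, 8, 10, 11}
Q ∪ R = {1, 2, 3, 4, 5, 6, 7, 8, 10, 11, 13}
(Q ∪ R) ∪ P = {1, 2, 3, 4, 5, 6, 7, 8, 10, 11, 13}
P ∩ ((Q ∪ R) ∪ P) = {5, 8, 10, 11}
(R ∪ P) \ (P ∩ ((Q ∪ R) ∪ P)) = {2, 3}
P Δ Q = {1, 2, 4, 6, 7, 11, 13}
(P Δ Q) ∪ P = {1, 2, 4, 5, 6, 7, 8, 10, 11, 13}
((R ∪ P) \ (P ∩ ((Q ∪ R) ∪ P))) ∪ ((P Δ Q) ∪ P) = {1, 2, 3, 4, 5, 6, 7, 8, 10, 11, 13}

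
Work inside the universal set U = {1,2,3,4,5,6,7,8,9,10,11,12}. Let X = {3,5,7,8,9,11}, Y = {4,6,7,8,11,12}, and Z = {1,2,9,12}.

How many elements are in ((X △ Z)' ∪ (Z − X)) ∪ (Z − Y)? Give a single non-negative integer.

X △ Z = {1,2,3,5,7,8,11,12}
(X △ Z)' = {4,6,9,10}
Z − X = {1,2,12}
(X △ Z)' ∪ (Z − X) = {1,2,4,6,9,10,12}
Z − Y = {1,2,9}
((X △ Z)' ∪ (Z − X)) ∪ (Z − Y) = {1,2,4,6,9,10,12}
|((X △ Z)' ∪ (Z − X)) ∪ (Z − Y)| = 7

7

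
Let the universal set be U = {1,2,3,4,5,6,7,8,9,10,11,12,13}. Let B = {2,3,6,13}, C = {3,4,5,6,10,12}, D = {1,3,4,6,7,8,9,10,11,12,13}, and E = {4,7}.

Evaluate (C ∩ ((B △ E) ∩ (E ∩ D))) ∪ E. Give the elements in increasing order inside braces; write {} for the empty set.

B △ E = {2,3,4,6,7,13}
E ∩ D = {4,7}
(B △ E) ∩ (E ∩ D) = {4,7}
C ∩ ((B △ E) ∩ (E ∩ D)) = {4}
(C ∩ ((B △ E) ∩ (E ∩ D))) ∪ E = {4,7}

{4,7}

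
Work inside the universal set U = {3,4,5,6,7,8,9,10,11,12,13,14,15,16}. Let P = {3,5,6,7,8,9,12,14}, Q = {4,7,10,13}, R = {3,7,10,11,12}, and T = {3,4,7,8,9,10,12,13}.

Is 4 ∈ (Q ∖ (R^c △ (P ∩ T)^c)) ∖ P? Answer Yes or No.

4 ∉ R, so 4 ∈ R^c
4 ∉ P and 4 ∈ T, so 4 ∉ P ∩ T
4 ∈ (P ∩ T)^c since 4 ∉ (P ∩ T)
4 ∈ R^c and 4 ∈ (P ∩ T)^c, so 4 ∉ R^c △ (P ∩ T)^c
4 ∈ Q and 4 ∉ (R^c △ (P ∩ T)^c), so 4 ∈ Q ∖ (R^c △ (P ∩ T)^c)
4 ∈ (Q ∖ (R^c △ (P ∩ T)^c)) and 4 ∉ P, so 4 ∈ (Q ∖ (R^c △ (P ∩ T)^c)) ∖ P

Yes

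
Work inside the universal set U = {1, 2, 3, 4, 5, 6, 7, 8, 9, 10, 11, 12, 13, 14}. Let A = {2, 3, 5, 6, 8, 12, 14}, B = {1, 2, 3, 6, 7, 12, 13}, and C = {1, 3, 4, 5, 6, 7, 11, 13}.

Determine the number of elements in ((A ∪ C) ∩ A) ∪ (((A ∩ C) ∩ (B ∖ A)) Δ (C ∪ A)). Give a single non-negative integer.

A ∪ C = {1, 2, 3, 4, 5, 6, 7, 8, 11, 12, 13, 14}
(A ∪ C) ∩ A = {2, 3, 5, 6, 8, 12, 14}
A ∩ C = {3, 5, 6}
B ∖ A = {1, 7, 13}
(A ∩ C) ∩ (B ∖ A) = {}
C ∪ A = {1, 2, 3, 4, 5, 6, 7, 8, 11, 12, 13, 14}
((A ∩ C) ∩ (B ∖ A)) Δ (C ∪ A) = {1, 2, 3, 4, 5, 6, 7, 8, 11, 12, 13, 14}
((A ∪ C) ∩ A) ∪ (((A ∩ C) ∩ (B ∖ A)) Δ (C ∪ A)) = {1, 2, 3, 4, 5, 6, 7, 8, 11, 12, 13, 14}
|((A ∪ C) ∩ A) ∪ (((A ∩ C) ∩ (B ∖ A)) Δ (C ∪ A))| = 12

12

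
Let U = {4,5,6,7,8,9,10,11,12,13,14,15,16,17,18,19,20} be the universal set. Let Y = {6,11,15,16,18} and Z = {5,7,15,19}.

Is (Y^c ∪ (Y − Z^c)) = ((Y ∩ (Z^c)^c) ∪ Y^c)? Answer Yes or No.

Y^c = {4,5,7,8,9,10,12,13,14,17,19,20}
Z^c = {4,6,8,9,10,11,12,13,14,16,17,18,20}
Y − Z^c = {15}
Y^c ∪ (Y − Z^c) = {4,5,7,8,9,10,12,13,14,15,17,19,20}
(Z^c)^c = {5,7,15,19}
Y ∩ (Z^c)^c = {15}
(Y ∩ (Z^c)^c) ∪ Y^c = {4,5,7,8,9,10,12,13,14,15,17,19,20}
Both equal {4,5,7,8,9,10,12,13,14,15,17,19,20}, so Y^c ∪ (Y − Z^c) = (Y ∩ (Z^c)^c) ∪ Y^c.

Yes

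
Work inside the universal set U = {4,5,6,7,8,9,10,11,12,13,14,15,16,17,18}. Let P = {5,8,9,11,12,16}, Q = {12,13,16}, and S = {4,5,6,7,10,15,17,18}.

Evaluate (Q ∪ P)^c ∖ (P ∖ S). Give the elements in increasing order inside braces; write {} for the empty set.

{4,6,7,10,14,15,17,18}

Q ∪ P = {5,8,9,11,12,13,16}
(Q ∪ P)^c = {4,6,7,10,14,15,17,18}
P ∖ S = {8,9,11,12,16}
(Q ∪ P)^c ∖ (P ∖ S) = {4,6,7,10,14,15,17,18}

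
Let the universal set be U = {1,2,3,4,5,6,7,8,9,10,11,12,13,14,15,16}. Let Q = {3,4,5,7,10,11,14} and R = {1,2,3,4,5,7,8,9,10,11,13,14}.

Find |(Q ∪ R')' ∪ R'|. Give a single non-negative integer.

9

R' = {6,12,15,16}
Q ∪ R' = {3,4,5,6,7,10,11,12,14,15,16}
(Q ∪ R')' = {1,2,8,9,13}
(Q ∪ R')' ∪ R' = {1,2,6,8,9,12,13,15,16}
|(Q ∪ R')' ∪ R'| = 9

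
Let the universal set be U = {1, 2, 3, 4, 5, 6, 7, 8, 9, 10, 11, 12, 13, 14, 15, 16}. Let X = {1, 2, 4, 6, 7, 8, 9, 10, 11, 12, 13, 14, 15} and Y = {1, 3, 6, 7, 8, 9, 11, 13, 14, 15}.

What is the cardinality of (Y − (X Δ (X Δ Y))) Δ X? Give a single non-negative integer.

13

X Δ Y = {2, 3, 4, 10, 12}
X Δ (X Δ Y) = {1, 3, 6, 7, 8, 9, 11, 13, 14, 15}
Y − (X Δ (X Δ Y)) = {}
(Y − (X Δ (X Δ Y))) Δ X = {1, 2, 4, 6, 7, 8, 9, 10, 11, 12, 13, 14, 15}
|(Y − (X Δ (X Δ Y))) Δ X| = 13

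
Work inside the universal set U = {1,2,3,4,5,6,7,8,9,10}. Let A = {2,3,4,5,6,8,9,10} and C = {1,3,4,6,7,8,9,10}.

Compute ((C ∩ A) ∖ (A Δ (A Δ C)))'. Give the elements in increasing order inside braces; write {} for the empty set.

C ∩ A = {3,4,6,8,9,10}
A Δ C = {1,2,5,7}
A Δ (A Δ C) = {1,3,4,6,7,8,9,10}
(C ∩ A) ∖ (A Δ (A Δ C)) = {}
((C ∩ A) ∖ (A Δ (A Δ C)))' = {1,2,3,4,5,6,7,8,9,10}

{1,2,3,4,5,6,7,8,9,10}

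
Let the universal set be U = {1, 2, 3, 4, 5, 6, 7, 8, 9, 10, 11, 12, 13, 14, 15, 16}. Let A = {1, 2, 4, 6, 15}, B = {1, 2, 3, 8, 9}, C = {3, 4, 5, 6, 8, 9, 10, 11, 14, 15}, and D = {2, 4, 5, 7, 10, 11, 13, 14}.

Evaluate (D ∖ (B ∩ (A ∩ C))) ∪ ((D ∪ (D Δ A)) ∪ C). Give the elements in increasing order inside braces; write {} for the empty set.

A ∩ C = {4, 6, 15}
B ∩ (A ∩ C) = {}
D ∖ (B ∩ (A ∩ C)) = {2, 4, 5, 7, 10, 11, 13, 14}
D Δ A = {1, 5, 6, 7, 10, 11, 13, 14, 15}
D ∪ (D Δ A) = {1, 2, 4, 5, 6, 7, 10, 11, 13, 14, 15}
(D ∪ (D Δ A)) ∪ C = {1, 2, 3, 4, 5, 6, 7, 8, 9, 10, 11, 13, 14, 15}
(D ∖ (B ∩ (A ∩ C))) ∪ ((D ∪ (D Δ A)) ∪ C) = {1, 2, 3, 4, 5, 6, 7, 8, 9, 10, 11, 13, 14, 15}

{1, 2, 3, 4, 5, 6, 7, 8, 9, 10, 11, 13, 14, 15}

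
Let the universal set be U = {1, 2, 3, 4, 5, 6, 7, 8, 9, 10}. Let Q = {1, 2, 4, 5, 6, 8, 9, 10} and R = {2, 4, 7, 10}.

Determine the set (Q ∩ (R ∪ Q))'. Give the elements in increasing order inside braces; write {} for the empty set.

{3, 7}

R ∪ Q = {1, 2, 4, 5, 6, 7, 8, 9, 10}
Q ∩ (R ∪ Q) = {1, 2, 4, 5, 6, 8, 9, 10}
(Q ∩ (R ∪ Q))' = {3, 7}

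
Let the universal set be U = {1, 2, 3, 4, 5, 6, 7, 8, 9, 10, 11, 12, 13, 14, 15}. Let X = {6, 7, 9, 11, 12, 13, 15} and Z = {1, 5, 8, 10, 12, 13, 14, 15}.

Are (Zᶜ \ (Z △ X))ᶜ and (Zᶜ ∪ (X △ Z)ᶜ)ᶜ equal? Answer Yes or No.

Zᶜ = {2, 3, 4, 6, 7, 9, 11}
Z △ X = {1, 5, 6, 7, 8, 9, 10, 11, 14}
Zᶜ \ (Z △ X) = {2, 3, 4}
(Zᶜ \ (Z △ X))ᶜ = {1, 5, 6, 7, 8, 9, 10, 11, 12, 13, 14, 15}
X △ Z = {1, 5, 6, 7, 8, 9, 10, 11, 14}
(X △ Z)ᶜ = {2, 3, 4, 12, 13, 15}
Zᶜ ∪ (X △ Z)ᶜ = {2, 3, 4, 6, 7, 9, 11, 12, 13, 15}
(Zᶜ ∪ (X △ Z)ᶜ)ᶜ = {1, 5, 8, 10, 14}
6 ∈ (Zᶜ \ (Z △ X))ᶜ but 6 ∉ (Zᶜ ∪ (X △ Z)ᶜ)ᶜ, so they differ.

No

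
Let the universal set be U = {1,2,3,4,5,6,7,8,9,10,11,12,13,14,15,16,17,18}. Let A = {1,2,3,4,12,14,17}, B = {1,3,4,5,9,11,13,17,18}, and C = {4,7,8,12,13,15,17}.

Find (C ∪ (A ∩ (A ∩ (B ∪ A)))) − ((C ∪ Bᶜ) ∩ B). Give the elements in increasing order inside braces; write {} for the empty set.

B ∪ A = {1,2,3,4,5,9,11,12,13,14,17,18}
A ∩ (B ∪ A) = {1,2,3,4,12,14,17}
A ∩ (A ∩ (B ∪ A)) = {1,2,3,4,12,14,17}
C ∪ (A ∩ (A ∩ (B ∪ A))) = {1,2,3,4,7,8,12,13,14,15,17}
Bᶜ = {2,6,7,8,10,12,14,15,16}
C ∪ Bᶜ = {2,4,6,7,8,10,12,13,14,15,16,17}
(C ∪ Bᶜ) ∩ B = {4,13,17}
(C ∪ (A ∩ (A ∩ (B ∪ A)))) − ((C ∪ Bᶜ) ∩ B) = {1,2,3,7,8,12,14,15}

{1,2,3,7,8,12,14,15}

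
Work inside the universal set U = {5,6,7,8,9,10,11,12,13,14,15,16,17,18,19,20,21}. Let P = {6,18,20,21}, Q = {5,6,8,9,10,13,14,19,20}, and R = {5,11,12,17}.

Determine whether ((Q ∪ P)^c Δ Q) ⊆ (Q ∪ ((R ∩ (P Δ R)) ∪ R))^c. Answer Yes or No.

Q ∪ P = {5,6,8,9,10,13,14,18,19,20,21}
(Q ∪ P)^c = {7,11,12,15,16,17}
(Q ∪ P)^c Δ Q = {5,6,7,8,9,10,11,12,13,14,15,16,17,19,20}
P Δ R = {5,6,11,12,17,18,20,21}
R ∩ (P Δ R) = {5,11,12,17}
(R ∩ (P Δ R)) ∪ R = {5,11,12,17}
Q ∪ ((R ∩ (P Δ R)) ∪ R) = {5,6,8,9,10,11,12,13,14,17,19,20}
(Q ∪ ((R ∩ (P Δ R)) ∪ R))^c = {7,15,16,18,21}
5 ∈ (Q ∪ P)^c Δ Q but 5 ∉ (Q ∪ ((R ∩ (P Δ R)) ∪ R))^c, so the inclusion fails.

No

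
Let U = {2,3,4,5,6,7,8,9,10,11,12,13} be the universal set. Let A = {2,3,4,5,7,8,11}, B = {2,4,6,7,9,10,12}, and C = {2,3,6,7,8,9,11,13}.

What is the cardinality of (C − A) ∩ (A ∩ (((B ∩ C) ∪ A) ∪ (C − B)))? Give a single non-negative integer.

0

C − A = {6,9,13}
B ∩ C = {2,6,7,9}
(B ∩ C) ∪ A = {2,3,4,5,6,7,8,9,11}
C − B = {3,8,11,13}
((B ∩ C) ∪ A) ∪ (C − B) = {2,3,4,5,6,7,8,9,11,13}
A ∩ (((B ∩ C) ∪ A) ∪ (C − B)) = {2,3,4,5,7,8,11}
(C − A) ∩ (A ∩ (((B ∩ C) ∪ A) ∪ (C − B))) = {}
|(C − A) ∩ (A ∩ (((B ∩ C) ∪ A) ∪ (C − B)))| = 0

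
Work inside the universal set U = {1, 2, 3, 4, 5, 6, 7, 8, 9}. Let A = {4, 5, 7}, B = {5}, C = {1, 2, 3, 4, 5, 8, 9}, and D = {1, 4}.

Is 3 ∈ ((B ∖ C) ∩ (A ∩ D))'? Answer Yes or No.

Yes

3 ∉ B and 3 ∈ C, so 3 ∉ B ∖ C
3 ∉ A and 3 ∉ D, so 3 ∉ A ∩ D
3 ∉ (B ∖ C) and 3 ∉ (A ∩ D), so 3 ∉ (B ∖ C) ∩ (A ∩ D)
3 ∈ ((B ∖ C) ∩ (A ∩ D))' since 3 ∉ ((B ∖ C) ∩ (A ∩ D))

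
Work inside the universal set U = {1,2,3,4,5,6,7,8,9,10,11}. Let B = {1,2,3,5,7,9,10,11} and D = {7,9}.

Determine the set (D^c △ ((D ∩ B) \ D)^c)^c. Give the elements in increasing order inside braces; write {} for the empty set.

D^c = {1,2,3,4,5,6,8,10,11}
D ∩ B = {7,9}
(D ∩ B) \ D = {}
((D ∩ B) \ D)^c = {1,2,3,4,5,6,7,8,9,10,11}
D^c △ ((D ∩ B) \ D)^c = {7,9}
(D^c △ ((D ∩ B) \ D)^c)^c = {1,2,3,4,5,6,8,10,11}

{1,2,3,4,5,6,8,10,11}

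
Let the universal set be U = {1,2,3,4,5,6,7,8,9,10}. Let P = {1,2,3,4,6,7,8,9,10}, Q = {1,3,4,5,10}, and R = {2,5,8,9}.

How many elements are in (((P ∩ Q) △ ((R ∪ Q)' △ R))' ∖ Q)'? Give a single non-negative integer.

10

P ∩ Q = {1,3,4,10}
R ∪ Q = {1,2,3,4,5,8,9,10}
(R ∪ Q)' = {6,7}
(R ∪ Q)' △ R = {2,5,6,7,8,9}
(P ∩ Q) △ ((R ∪ Q)' △ R) = {1,2,3,4,5,6,7,8,9,10}
((P ∩ Q) △ ((R ∪ Q)' △ R))' = {}
((P ∩ Q) △ ((R ∪ Q)' △ R))' ∖ Q = {}
(((P ∩ Q) △ ((R ∪ Q)' △ R))' ∖ Q)' = {1,2,3,4,5,6,7,8,9,10}
|(((P ∩ Q) △ ((R ∪ Q)' △ R))' ∖ Q)'| = 10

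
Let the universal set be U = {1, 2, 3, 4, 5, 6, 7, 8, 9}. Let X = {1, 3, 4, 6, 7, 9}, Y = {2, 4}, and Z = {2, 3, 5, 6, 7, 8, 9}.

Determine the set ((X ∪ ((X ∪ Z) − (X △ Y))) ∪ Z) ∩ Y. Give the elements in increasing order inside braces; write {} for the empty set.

{2, 4}

X ∪ Z = {1, 2, 3, 4, 5, 6, 7, 8, 9}
X △ Y = {1, 2, 3, 6, 7, 9}
(X ∪ Z) − (X △ Y) = {4, 5, 8}
X ∪ ((X ∪ Z) − (X △ Y)) = {1, 3, 4, 5, 6, 7, 8, 9}
(X ∪ ((X ∪ Z) − (X △ Y))) ∪ Z = {1, 2, 3, 4, 5, 6, 7, 8, 9}
((X ∪ ((X ∪ Z) − (X △ Y))) ∪ Z) ∩ Y = {2, 4}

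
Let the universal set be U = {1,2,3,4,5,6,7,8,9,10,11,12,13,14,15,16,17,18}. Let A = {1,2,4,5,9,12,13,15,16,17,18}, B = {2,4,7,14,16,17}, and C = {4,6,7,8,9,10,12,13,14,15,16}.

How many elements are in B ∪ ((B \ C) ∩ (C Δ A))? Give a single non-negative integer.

B \ C = {2,17}
C Δ A = {1,2,5,6,7,8,10,14,17,18}
(B \ C) ∩ (C Δ A) = {2,17}
B ∪ ((B \ C) ∩ (C Δ A)) = {2,4,7,14,16,17}
|B ∪ ((B \ C) ∩ (C Δ A))| = 6

6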